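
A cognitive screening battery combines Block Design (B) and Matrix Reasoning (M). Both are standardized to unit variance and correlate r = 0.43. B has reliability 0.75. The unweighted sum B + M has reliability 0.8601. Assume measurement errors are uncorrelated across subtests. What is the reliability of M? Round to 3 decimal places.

Var(B+M) = 2 + 2·0.43 = 2.860.
True-score variance = ρ_B + ρ_M + 2·0.43, so 0.8601 = (0.75 + ρ_M + 0.86) / 2.860.
ρ_M = 0.8601·2.860 − 0.75 − 0.86 = 0.850.

0.850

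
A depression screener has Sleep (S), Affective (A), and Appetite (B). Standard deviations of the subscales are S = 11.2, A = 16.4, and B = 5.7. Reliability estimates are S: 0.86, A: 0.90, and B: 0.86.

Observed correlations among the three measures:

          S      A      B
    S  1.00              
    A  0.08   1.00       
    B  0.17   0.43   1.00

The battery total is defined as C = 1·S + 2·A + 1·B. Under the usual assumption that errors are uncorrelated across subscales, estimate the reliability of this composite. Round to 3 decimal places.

0.912

Var(C) = 11.2² + 2²·16.4² + 5.7² + 2·[2·11.2·16.4·0.08 + 11.2·5.7·0.17 + 2·16.4·5.7·0.43] = 1233.77 + 241.269 = 1475.04.
Under uncorrelated errors the observed covariances equal the true-score covariances, so only the own-variance terms attenuate.
True-score variance = [11.2²·0.86 + 2²·16.4²·0.90 + 5.7²·0.86] + 241.269 = 1104.08 + 241.269 = 1345.34.
Reliability = 1345.34 / 1475.04 = 0.912.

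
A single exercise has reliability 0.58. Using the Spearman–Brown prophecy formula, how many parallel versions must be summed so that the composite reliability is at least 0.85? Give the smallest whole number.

5

k ≥ ρ*(1−ρ₁)/(ρ₁(1−ρ*)) = 0.85·0.42 / (0.58·0.15) = 4.103.
Smallest integer k = 5.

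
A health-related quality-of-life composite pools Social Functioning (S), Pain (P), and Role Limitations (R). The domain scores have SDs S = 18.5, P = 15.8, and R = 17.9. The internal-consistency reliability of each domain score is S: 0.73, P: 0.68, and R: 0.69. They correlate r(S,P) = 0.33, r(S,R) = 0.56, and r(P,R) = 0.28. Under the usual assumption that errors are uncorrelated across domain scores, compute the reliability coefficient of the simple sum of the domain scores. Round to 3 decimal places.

Var(S+P+R) = 18.5² + 15.8² + 17.9² + 2·[18.5·15.8·0.33 + 18.5·17.9·0.56 + 15.8·17.9·0.28] = 912.3 + 722.185 = 1634.49.
Because errors are independent across components, Cov(Tᵢ,Tⱼ) = Cov(Xᵢ,Xⱼ); the off-diagonal part of the true-score variance is the same as above.
True-score variance = [18.5²·0.73 + 15.8²·0.68 + 17.9²·0.69] + 722.185 = 640.681 + 722.185 = 1362.87.
Reliability = 1362.87 / 1634.49 = 0.834.

0.834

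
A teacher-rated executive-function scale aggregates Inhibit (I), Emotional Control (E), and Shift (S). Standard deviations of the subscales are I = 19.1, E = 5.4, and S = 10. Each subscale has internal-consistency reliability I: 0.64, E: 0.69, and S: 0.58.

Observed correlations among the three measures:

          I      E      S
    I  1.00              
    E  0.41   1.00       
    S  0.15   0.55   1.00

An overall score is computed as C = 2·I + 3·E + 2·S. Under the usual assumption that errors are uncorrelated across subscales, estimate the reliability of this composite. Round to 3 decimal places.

0.759

Var(C) = 2²·19.1² + 3²·5.4² + 2²·10² + 2·[6·19.1·5.4·0.41 + 4·19.1·10·0.15 + 6·5.4·10·0.55] = 2121.68 + 1093.05 = 3214.73.
Under uncorrelated errors the observed covariances equal the true-score covariances, so only the own-variance terms attenuate.
True-score variance = [2²·19.1²·0.64 + 3²·5.4²·0.69 + 2²·10²·0.58] + 1093.05 = 1347 + 1093.05 = 2440.05.
Reliability = 2440.05 / 3214.73 = 0.759.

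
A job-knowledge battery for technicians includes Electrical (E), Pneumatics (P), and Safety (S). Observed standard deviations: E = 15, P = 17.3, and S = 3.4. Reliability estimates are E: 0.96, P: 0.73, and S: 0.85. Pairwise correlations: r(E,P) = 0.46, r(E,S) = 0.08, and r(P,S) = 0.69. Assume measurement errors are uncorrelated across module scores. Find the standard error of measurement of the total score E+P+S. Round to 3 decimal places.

Var(total) = 535.85 + 328.072 = 863.922.
True-score variance = 444.308 + 328.072 = 772.379, so reliability = 0.8940.
Error variance = 863.922 − 772.379 = 91.5423; SEM = √91.5423 = 9.568.

9.568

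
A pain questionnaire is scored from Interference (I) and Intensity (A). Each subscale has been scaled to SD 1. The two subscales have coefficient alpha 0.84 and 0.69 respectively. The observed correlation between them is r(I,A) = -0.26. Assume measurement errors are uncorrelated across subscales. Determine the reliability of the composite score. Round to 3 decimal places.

0.682

Var(I+A) = 2 + 2·[(-0.26)] = 2 − 0.52 = 1.48.
Under uncorrelated errors the observed covariances equal the true-score covariances, so only the own-variance terms attenuate.
True-score variance = [0.84 + 0.69] − 0.52 = 1.53 − 0.52 = 1.01.
Reliability = 1.01 / 1.48 = 0.682.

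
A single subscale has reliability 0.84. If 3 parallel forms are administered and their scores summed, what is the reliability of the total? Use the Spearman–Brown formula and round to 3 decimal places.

0.940

ρ_k = kρ / (1 + (k−1)ρ) = 3·0.84 / (1 + 2·0.84) = 2.520 / 2.680 = 0.940.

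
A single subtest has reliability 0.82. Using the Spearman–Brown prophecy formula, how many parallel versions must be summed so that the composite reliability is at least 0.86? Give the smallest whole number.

2

k ≥ ρ*(1−ρ₁)/(ρ₁(1−ρ*)) = 0.86·0.18 / (0.82·0.14) = 1.348.
Smallest integer k = 2.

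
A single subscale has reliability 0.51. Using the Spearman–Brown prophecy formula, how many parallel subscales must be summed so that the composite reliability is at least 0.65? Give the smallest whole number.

k ≥ ρ*(1−ρ₁)/(ρ₁(1−ρ*)) = 0.65·0.49 / (0.51·0.35) = 1.784.
Smallest integer k = 2.

2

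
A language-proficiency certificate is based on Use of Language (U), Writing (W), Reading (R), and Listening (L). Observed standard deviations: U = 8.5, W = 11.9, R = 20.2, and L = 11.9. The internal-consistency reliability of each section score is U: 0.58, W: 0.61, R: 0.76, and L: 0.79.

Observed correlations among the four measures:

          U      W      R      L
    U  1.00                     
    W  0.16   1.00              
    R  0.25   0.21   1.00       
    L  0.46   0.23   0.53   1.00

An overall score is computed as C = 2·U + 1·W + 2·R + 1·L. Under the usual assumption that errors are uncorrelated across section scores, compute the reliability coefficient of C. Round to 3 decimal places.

Var(C) = 2²·8.5² + 11.9² + 2²·20.2² + 11.9² + 2·[2·8.5·11.9·0.16 + 4·8.5·20.2·0.25 + 2·8.5·11.9·0.46 + 2·11.9·20.2·0.21 + 11.9·11.9·0.23 + 2·20.2·11.9·0.53] = 2204.38 + 1370.92 = 3575.3.
Under uncorrelated errors the observed covariances equal the true-score covariances, so only the own-variance terms attenuate.
True-score variance = [2²·8.5²·0.58 + 11.9²·0.61 + 2²·20.2²·0.76 + 11.9²·0.79] + 1370.92 = 1606.32 + 1370.92 = 2977.23.
Reliability = 2977.23 / 3575.3 = 0.833.

0.833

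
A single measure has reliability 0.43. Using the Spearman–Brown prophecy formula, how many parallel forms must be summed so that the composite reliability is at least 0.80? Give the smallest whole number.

6

k ≥ ρ*(1−ρ₁)/(ρ₁(1−ρ*)) = 0.80·0.57 / (0.43·0.20) = 5.302.
Smallest integer k = 6.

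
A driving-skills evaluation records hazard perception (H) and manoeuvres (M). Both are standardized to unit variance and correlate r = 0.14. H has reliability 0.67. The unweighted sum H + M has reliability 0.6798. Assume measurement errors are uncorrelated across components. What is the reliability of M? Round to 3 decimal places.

0.600

Var(H+M) = 2 + 2·0.14 = 2.280.
True-score variance = ρ_H + ρ_M + 2·0.14, so 0.6798 = (0.67 + ρ_M + 0.28) / 2.280.
ρ_M = 0.6798·2.280 − 0.67 − 0.28 = 0.600.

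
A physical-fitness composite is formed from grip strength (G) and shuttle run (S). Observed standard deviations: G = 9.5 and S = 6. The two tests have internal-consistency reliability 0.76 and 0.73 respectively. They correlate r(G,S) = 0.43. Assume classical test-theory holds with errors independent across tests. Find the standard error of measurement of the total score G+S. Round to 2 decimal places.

Var(total) = 126.25 + 49.02 = 175.27.
True-score variance = 94.87 + 49.02 = 143.89, so reliability = 0.8210.
Error variance = 175.27 − 143.89 = 31.38; SEM = √31.38 = 5.60.

5.60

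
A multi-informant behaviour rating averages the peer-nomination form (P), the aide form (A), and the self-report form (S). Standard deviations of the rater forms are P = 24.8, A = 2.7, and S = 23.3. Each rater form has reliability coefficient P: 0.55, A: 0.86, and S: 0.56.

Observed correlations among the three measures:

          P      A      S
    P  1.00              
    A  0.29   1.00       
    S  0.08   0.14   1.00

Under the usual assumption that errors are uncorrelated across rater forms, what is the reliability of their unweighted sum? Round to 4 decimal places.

0.6068

Var(P+A+S) = 24.8² + 2.7² + 23.3² + 2·[24.8·2.7·0.29 + 24.8·23.3·0.08 + 2.7·23.3·0.14] = 1165.22 + 148.906 = 1314.13.
With uncorrelated errors the cross-covariances are all true-score covariance, so they carry over unchanged; only the diagonal terms shrink to ρᵢσᵢ².
True-score variance = [24.8²·0.55 + 2.7²·0.86 + 23.3²·0.56] + 148.906 = 648.56 + 148.906 = 797.466.
Reliability = 797.466 / 1314.13 = 0.6068.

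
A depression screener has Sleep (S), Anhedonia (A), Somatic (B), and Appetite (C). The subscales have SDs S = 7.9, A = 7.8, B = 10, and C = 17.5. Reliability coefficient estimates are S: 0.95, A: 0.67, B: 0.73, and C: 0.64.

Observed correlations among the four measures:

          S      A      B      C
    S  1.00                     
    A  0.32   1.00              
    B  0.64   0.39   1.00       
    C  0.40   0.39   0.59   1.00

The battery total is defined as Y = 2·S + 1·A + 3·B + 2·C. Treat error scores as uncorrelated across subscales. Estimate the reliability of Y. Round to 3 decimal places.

0.862

Var(Y) = 2²·7.9² + 7.8² + 3²·10² + 2²·17.5² + 2·[2·7.9·7.8·0.32 + 6·7.9·10·0.64 + 4·7.9·17.5·0.40 + 3·7.8·10·0.39 + 2·7.8·17.5·0.39 + 6·10·17.5·0.59] = 2435.48 + 2762.45 = 5197.93.
Under uncorrelated errors the observed covariances equal the true-score covariances, so only the own-variance terms attenuate.
True-score variance = [2²·7.9²·0.95 + 7.8²·0.67 + 3²·10²·0.73 + 2²·17.5²·0.64] + 2762.45 = 1718.92 + 2762.45 = 4481.37.
Reliability = 4481.37 / 5197.93 = 0.862.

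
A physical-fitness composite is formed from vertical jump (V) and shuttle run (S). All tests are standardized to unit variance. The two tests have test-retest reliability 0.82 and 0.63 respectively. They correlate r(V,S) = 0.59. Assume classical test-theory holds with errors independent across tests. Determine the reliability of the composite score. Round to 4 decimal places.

Var(V+S) = 2 + 2·[0.59] = 2 + 1.18 = 3.18.
With uncorrelated errors the cross-covariances are all true-score covariance, so they carry over unchanged; only the diagonal terms shrink to ρᵢσᵢ².
True-score variance = [0.82 + 0.63] + 1.18 = 1.45 + 1.18 = 2.63.
Reliability = 2.63 / 3.18 = 0.8270.

0.8270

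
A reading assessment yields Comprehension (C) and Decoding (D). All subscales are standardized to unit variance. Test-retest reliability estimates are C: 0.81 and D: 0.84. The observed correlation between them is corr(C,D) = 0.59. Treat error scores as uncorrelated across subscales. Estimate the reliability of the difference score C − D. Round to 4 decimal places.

Var(C−D) = 1 + 1 − 2·0.59 = 2 − 1.18 = 0.82.
Because errors are independent across components, Cov(Tᵢ,Tⱼ) = Cov(Xᵢ,Xⱼ); the off-diagonal part of the true-score variance is the same as above.
True-score variance = [0.81 + 0.84] − 1.18 = 1.65 − 1.18 = 0.47.
Reliability = 0.47 / 0.82 = 0.5732.

0.5732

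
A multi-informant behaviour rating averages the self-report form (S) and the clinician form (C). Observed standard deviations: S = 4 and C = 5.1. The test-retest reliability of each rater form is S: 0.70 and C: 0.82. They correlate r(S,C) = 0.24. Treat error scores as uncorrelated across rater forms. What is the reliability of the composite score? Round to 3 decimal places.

Var(S+C) = 4² + 5.1² + 2·[4·5.1·0.24] = 42.01 + 9.792 = 51.802.
Under uncorrelated errors the observed covariances equal the true-score covariances, so only the own-variance terms attenuate.
True-score variance = [4²·0.70 + 5.1²·0.82] + 9.792 = 32.5282 + 9.792 = 42.3202.
Reliability = 42.3202 / 51.802 = 0.817.

0.817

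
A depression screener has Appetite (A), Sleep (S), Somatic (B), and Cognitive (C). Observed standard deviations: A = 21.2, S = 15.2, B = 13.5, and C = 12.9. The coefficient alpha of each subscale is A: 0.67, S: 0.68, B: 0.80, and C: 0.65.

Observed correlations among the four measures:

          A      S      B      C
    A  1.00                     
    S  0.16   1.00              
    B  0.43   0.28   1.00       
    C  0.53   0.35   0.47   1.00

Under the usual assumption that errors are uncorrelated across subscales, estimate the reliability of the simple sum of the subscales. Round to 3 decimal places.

0.848

Var(A+S+B+C) = 21.2² + 15.2² + 13.5² + 12.9² + 2·[21.2·15.2·0.16 + 21.2·13.5·0.43 + 21.2·12.9·0.53 + 15.2·13.5·0.28 + 15.2·12.9·0.35 + 13.5·12.9·0.47] = 1029.14 + 1055.01 = 2084.15.
Under uncorrelated errors the observed covariances equal the true-score covariances, so only the own-variance terms attenuate.
True-score variance = [21.2²·0.67 + 15.2²·0.68 + 13.5²·0.80 + 12.9²·0.65] + 1055.01 = 712.198 + 1055.01 = 1767.21.
Reliability = 1767.21 / 2084.15 = 0.848.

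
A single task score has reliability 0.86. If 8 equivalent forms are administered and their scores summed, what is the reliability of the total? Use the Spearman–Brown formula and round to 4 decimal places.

0.9801

ρ_k = kρ / (1 + (k−1)ρ) = 8·0.86 / (1 + 7·0.86) = 6.880 / 7.020 = 0.9801.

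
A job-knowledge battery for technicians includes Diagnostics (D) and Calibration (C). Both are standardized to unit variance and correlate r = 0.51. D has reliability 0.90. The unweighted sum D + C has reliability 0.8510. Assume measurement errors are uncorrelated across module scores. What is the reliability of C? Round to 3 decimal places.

Var(D+C) = 2 + 2·0.51 = 3.020.
True-score variance = ρ_D + ρ_C + 2·0.51, so 0.8510 = (0.90 + ρ_C + 1.02) / 3.020.
ρ_C = 0.8510·3.020 − 0.90 − 1.02 = 0.650.

0.650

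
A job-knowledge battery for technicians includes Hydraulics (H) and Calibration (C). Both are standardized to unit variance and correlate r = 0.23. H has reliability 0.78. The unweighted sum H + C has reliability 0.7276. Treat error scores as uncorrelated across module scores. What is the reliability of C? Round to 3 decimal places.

Var(H+C) = 2 + 2·0.23 = 2.460.
True-score variance = ρ_H + ρ_C + 2·0.23, so 0.7276 = (0.78 + ρ_C + 0.46) / 2.460.
ρ_C = 0.7276·2.460 − 0.78 − 0.46 = 0.550.

0.550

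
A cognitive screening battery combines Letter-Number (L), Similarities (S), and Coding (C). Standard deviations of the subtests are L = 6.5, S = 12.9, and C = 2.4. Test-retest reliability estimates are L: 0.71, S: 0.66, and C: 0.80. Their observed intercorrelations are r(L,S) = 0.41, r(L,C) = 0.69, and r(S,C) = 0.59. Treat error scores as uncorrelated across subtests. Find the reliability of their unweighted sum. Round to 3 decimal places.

0.795

Var(L+S+C) = 6.5² + 12.9² + 2.4² + 2·[6.5·12.9·0.41 + 6.5·2.4·0.69 + 12.9·2.4·0.59] = 214.42 + 126.818 = 341.238.
With uncorrelated errors the cross-covariances are all true-score covariance, so they carry over unchanged; only the diagonal terms shrink to ρᵢσᵢ².
True-score variance = [6.5²·0.71 + 12.9²·0.66 + 2.4²·0.80] + 126.818 = 144.436 + 126.818 = 271.254.
Reliability = 271.254 / 341.238 = 0.795.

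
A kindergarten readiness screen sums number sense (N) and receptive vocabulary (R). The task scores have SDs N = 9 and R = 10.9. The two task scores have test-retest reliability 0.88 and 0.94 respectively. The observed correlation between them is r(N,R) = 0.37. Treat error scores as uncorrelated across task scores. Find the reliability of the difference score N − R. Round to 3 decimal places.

Var(N−R) = 9² + 10.9² − 2·9·10.9·0.37 = 199.81 − 72.594 = 127.216.
With uncorrelated errors the cross-covariances are all true-score covariance, so they carry over unchanged; only the diagonal terms shrink to ρᵢσᵢ².
True-score variance = [9²·0.88 + 10.9²·0.94] − 72.594 = 182.961 − 72.594 = 110.367.
Reliability = 110.367 / 127.216 = 0.868.

0.868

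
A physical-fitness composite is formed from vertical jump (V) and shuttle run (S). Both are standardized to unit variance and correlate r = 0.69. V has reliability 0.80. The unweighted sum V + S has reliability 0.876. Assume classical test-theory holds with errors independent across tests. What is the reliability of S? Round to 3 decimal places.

0.781

Var(V+S) = 2 + 2·0.69 = 3.380.
True-score variance = ρ_V + ρ_S + 2·0.69, so 0.876 = (0.80 + ρ_S + 1.38) / 3.380.
ρ_S = 0.876·3.380 − 0.80 − 1.38 = 0.781.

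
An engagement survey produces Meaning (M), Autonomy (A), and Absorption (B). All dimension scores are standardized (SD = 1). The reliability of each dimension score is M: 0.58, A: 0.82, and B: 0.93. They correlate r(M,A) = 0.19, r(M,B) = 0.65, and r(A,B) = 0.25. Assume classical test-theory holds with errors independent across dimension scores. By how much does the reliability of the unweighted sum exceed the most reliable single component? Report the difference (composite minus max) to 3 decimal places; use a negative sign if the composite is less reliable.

Var(sum) = 3 + 2.18 = 5.18; true-score variance = 2.33 + 2.18 = 4.51; composite reliability = 0.8707.
Max component reliability = 0.9300.
Difference = 0.8707 − 0.9300 = -0.059.

-0.059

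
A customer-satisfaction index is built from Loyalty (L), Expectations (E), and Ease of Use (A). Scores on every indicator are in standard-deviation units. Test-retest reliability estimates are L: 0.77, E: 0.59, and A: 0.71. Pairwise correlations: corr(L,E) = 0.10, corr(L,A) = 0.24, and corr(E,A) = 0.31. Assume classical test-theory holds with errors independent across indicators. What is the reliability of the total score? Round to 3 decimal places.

0.784

Var(L+E+A) = 3 + 2·[0.10 + 0.24 + 0.31] = 3 + 1.3 = 4.3.
Because errors are independent across components, Cov(Tᵢ,Tⱼ) = Cov(Xᵢ,Xⱼ); the off-diagonal part of the true-score variance is the same as above.
True-score variance = [0.77 + 0.59 + 0.71] + 1.3 = 2.07 + 1.3 = 3.37.
Reliability = 3.37 / 4.3 = 0.784.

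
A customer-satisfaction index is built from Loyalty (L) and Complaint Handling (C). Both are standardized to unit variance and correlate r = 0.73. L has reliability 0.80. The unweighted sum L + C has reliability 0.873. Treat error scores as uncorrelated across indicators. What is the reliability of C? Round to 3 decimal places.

Var(L+C) = 2 + 2·0.73 = 3.460.
True-score variance = ρ_L + ρ_C + 2·0.73, so 0.873 = (0.80 + ρ_C + 1.46) / 3.460.
ρ_C = 0.873·3.460 − 0.80 − 1.46 = 0.761.

0.761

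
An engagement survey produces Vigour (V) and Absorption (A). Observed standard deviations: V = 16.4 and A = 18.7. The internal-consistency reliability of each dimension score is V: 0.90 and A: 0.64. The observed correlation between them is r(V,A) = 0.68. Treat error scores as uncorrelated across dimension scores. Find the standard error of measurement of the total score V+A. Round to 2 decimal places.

12.36

Var(total) = 618.65 + 417.085 = 1035.73.
True-score variance = 465.866 + 417.085 = 882.95, so reliability = 0.8525.
Error variance = 1035.73 − 882.95 = 152.784; SEM = √152.784 = 12.36.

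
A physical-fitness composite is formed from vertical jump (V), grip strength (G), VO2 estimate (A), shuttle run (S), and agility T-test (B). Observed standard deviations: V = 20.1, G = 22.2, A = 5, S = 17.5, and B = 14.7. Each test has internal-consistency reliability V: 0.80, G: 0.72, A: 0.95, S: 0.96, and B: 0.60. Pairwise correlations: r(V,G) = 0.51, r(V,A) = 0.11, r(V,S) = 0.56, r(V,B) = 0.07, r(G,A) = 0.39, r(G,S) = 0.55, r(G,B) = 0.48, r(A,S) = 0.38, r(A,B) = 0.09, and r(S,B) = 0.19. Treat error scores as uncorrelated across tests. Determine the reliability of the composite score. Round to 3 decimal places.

Var(V+G+A+S+B) = 20.1² + 22.2² + 5² + 17.5² + 14.7² + 2·[20.1·22.2·0.51 + 20.1·5·0.11 + 20.1·17.5·0.56 + 20.1·14.7·0.07 + 22.2·5·0.39 + 22.2·17.5·0.55 + 22.2·14.7·0.48 + 5·17.5·0.38 + 5·14.7·0.09 + 17.5·14.7·0.19] = 1444.19 + 1917.28 = 3361.47.
Under uncorrelated errors the observed covariances equal the true-score covariances, so only the own-variance terms attenuate.
True-score variance = [20.1²·0.80 + 22.2²·0.72 + 5²·0.95 + 17.5²·0.96 + 14.7²·0.60] + 1917.28 = 1125.46 + 1917.28 = 3042.74.
Reliability = 3042.74 / 3361.47 = 0.905.

0.905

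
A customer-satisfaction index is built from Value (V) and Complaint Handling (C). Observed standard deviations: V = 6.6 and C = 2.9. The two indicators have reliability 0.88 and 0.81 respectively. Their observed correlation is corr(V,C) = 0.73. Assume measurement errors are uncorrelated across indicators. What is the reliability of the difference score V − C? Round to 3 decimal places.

Var(V−C) = 6.6² + 2.9² − 2·6.6·2.9·0.73 = 51.97 − 27.9444 = 24.0256.
With uncorrelated errors the cross-covariances are all true-score covariance, so they carry over unchanged; only the diagonal terms shrink to ρᵢσᵢ².
True-score variance = [6.6²·0.88 + 2.9²·0.81] − 27.9444 = 45.1449 − 27.9444 = 17.2005.
Reliability = 17.2005 / 24.0256 = 0.716.

0.716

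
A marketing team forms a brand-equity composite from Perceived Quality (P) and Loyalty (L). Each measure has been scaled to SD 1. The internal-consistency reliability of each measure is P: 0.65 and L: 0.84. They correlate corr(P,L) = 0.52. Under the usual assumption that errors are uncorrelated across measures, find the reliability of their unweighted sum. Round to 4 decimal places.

Var(P+L) = 2 + 2·[0.52] = 2 + 1.04 = 3.04.
Under uncorrelated errors the observed covariances equal the true-score covariances, so only the own-variance terms attenuate.
True-score variance = [0.65 + 0.84] + 1.04 = 1.49 + 1.04 = 2.53.
Reliability = 2.53 / 3.04 = 0.8322.

0.8322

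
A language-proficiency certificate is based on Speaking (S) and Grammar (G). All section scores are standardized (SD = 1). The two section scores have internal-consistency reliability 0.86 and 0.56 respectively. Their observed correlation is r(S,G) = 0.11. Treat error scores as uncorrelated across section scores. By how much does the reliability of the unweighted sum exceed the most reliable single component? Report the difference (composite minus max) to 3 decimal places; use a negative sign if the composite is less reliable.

Var(sum) = 2 + 0.22 = 2.22; true-score variance = 1.42 + 0.22 = 1.64; composite reliability = 0.7387.
Max component reliability = 0.8600.
Difference = 0.7387 − 0.8600 = -0.121.

-0.121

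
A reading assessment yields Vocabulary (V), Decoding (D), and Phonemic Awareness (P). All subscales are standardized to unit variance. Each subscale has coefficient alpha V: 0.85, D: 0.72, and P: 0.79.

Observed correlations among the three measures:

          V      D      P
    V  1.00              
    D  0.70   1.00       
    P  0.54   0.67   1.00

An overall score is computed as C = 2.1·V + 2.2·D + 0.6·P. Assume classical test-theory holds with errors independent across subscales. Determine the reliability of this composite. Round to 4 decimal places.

Var(C) = 2.1² + 2.2² + 0.6² + 2·[4.62·0.70 + 1.26·0.54 + 1.32·0.67] = 9.61 + 9.5976 = 19.2076.
Because errors are independent across components, Cov(Tᵢ,Tⱼ) = Cov(Xᵢ,Xⱼ); the off-diagonal part of the true-score variance is the same as above.
True-score variance = [2.1²·0.85 + 2.2²·0.72 + 0.6²·0.79] + 9.5976 = 7.5177 + 9.5976 = 17.1153.
Reliability = 17.1153 / 19.2076 = 0.8911.

0.8911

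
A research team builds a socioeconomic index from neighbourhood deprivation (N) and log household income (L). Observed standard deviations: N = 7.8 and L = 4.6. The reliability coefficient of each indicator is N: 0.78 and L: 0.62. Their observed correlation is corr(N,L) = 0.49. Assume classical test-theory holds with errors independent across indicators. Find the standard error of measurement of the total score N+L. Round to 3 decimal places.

Var(total) = 82 + 35.1624 = 117.162.
True-score variance = 60.5744 + 35.1624 = 95.7368, so reliability = 0.8171.
Error variance = 117.162 − 95.7368 = 21.4256; SEM = √21.4256 = 4.629.

4.629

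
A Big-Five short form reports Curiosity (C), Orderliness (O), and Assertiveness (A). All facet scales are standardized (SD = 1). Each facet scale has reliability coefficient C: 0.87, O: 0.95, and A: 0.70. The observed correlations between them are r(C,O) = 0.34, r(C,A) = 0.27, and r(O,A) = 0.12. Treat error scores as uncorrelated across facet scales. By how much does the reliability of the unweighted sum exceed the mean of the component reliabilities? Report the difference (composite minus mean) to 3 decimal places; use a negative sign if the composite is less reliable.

Var(sum) = 3 + 1.46 = 4.46; true-score variance = 2.52 + 1.46 = 3.98; composite reliability = 0.8924.
Mean component reliability = 0.8400.
Difference = 0.8924 − 0.8400 = 0.052.

0.052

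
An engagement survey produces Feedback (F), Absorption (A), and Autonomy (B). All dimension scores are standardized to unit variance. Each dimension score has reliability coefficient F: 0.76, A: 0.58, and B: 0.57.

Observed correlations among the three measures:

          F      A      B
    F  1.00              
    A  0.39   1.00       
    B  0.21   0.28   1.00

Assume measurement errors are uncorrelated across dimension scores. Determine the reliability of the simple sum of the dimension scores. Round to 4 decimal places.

0.7710

Var(F+A+B) = 3 + 2·[0.39 + 0.21 + 0.28] = 3 + 1.76 = 4.76.
Because errors are independent across components, Cov(Tᵢ,Tⱼ) = Cov(Xᵢ,Xⱼ); the off-diagonal part of the true-score variance is the same as above.
True-score variance = [0.76 + 0.58 + 0.57] + 1.76 = 1.91 + 1.76 = 3.67.
Reliability = 3.67 / 4.76 = 0.7710.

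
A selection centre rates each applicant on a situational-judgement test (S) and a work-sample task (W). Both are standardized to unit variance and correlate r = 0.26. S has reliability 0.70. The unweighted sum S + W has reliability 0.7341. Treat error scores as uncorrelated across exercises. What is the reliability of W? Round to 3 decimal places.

0.630

Var(S+W) = 2 + 2·0.26 = 2.520.
True-score variance = ρ_S + ρ_W + 2·0.26, so 0.7341 = (0.70 + ρ_W + 0.52) / 2.520.
ρ_W = 0.7341·2.520 − 0.70 − 0.52 = 0.630.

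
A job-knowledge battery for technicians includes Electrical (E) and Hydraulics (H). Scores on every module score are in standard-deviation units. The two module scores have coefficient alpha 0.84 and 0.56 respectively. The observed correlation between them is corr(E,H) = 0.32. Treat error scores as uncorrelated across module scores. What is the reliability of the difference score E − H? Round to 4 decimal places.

Var(E−H) = 1 + 1 − 2·0.32 = 2 − 0.64 = 1.36.
Under uncorrelated errors the observed covariances equal the true-score covariances, so only the own-variance terms attenuate.
True-score variance = [0.84 + 0.56] − 0.64 = 1.4 − 0.64 = 0.76.
Reliability = 0.76 / 1.36 = 0.5588.

0.5588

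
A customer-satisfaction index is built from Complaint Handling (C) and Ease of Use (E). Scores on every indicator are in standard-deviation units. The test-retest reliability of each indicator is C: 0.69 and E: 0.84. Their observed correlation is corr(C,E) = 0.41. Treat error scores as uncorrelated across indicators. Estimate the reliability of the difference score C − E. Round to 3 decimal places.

0.602

Var(C−E) = 1 + 1 − 2·0.41 = 2 − 0.82 = 1.18.
Because errors are independent across components, Cov(Tᵢ,Tⱼ) = Cov(Xᵢ,Xⱼ); the off-diagonal part of the true-score variance is the same as above.
True-score variance = [0.69 + 0.84] − 0.82 = 1.53 − 0.82 = 0.71.
Reliability = 0.71 / 1.18 = 0.602.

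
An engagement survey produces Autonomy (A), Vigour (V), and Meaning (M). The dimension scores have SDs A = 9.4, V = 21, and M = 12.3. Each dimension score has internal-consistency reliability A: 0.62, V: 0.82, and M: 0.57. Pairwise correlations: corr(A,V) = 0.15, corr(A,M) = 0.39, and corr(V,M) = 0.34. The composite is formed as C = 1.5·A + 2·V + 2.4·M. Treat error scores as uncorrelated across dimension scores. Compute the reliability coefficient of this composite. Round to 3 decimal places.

0.816

Var(C) = 1.5²·9.4² + 2²·21² + 2.4²·12.3² + 2·[3·9.4·21·0.15 + 3.6·9.4·12.3·0.39 + 4.8·21·12.3·0.34] = 2834.24 + 1345.41 = 4179.65.
With uncorrelated errors the cross-covariances are all true-score covariance, so they carry over unchanged; only the diagonal terms shrink to ρᵢσᵢ².
True-score variance = [1.5²·9.4²·0.62 + 2²·21²·0.82 + 2.4²·12.3²·0.57] + 1345.41 = 2066.46 + 1345.41 = 3411.87.
Reliability = 3411.87 / 4179.65 = 0.816.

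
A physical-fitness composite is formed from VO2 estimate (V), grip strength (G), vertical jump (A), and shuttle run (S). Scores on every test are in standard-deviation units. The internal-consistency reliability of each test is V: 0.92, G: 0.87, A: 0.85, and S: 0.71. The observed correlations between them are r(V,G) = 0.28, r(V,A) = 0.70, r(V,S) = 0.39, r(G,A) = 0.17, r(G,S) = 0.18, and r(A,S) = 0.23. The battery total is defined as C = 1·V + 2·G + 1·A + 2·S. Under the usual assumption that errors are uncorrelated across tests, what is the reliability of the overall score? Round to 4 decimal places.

0.8884

Var(C) = 1 + 2² + 1 + 2² + 2·[2·0.28 + 0.70 + 2·0.39 + 2·0.17 + 4·0.18 + 2·0.23] = 10 + 7.12 = 17.12.
With uncorrelated errors the cross-covariances are all true-score covariance, so they carry over unchanged; only the diagonal terms shrink to ρᵢσᵢ².
True-score variance = [0.92 + 2²·0.87 + 0.85 + 2²·0.71] + 7.12 = 8.09 + 7.12 = 15.21.
Reliability = 15.21 / 17.12 = 0.8884.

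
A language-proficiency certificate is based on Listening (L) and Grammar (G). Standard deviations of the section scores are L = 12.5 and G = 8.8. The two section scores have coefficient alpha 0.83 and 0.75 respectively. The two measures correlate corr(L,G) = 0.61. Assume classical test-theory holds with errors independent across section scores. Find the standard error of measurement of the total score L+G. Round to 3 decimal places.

Var(total) = 233.69 + 134.2 = 367.89.
True-score variance = 187.768 + 134.2 = 321.968, so reliability = 0.8752.
Error variance = 367.89 − 321.968 = 45.9225; SEM = √45.9225 = 6.777.

6.777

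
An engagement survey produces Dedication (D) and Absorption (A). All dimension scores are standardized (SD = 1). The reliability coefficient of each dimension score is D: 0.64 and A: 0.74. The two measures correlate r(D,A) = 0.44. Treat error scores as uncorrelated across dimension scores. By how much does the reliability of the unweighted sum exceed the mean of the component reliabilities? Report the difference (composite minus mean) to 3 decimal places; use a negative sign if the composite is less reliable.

Var(sum) = 2 + 0.88 = 2.88; true-score variance = 1.38 + 0.88 = 2.26; composite reliability = 0.7847.
Mean component reliability = 0.6900.
Difference = 0.7847 − 0.6900 = 0.095.

0.095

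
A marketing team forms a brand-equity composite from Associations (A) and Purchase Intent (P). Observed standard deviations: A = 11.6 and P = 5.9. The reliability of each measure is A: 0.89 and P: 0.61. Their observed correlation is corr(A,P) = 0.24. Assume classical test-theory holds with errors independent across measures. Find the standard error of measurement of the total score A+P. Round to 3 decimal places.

Var(total) = 169.37 + 32.8512 = 202.221.
True-score variance = 140.993 + 32.8512 = 173.844, so reliability = 0.8597.
Error variance = 202.221 − 173.844 = 28.3775; SEM = √28.3775 = 5.327.

5.327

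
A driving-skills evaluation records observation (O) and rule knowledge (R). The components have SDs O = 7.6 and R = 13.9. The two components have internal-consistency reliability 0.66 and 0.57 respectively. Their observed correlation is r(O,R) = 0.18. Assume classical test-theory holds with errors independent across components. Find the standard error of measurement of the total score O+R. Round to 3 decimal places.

Var(total) = 250.97 + 38.0304 = 289.
True-score variance = 148.251 + 38.0304 = 186.282, so reliability = 0.6446.
Error variance = 289 − 186.282 = 102.719; SEM = √102.719 = 10.135.

10.135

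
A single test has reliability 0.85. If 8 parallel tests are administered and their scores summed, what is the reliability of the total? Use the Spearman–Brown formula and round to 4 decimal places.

ρ_k = kρ / (1 + (k−1)ρ) = 8·0.85 / (1 + 7·0.85) = 6.800 / 6.950 = 0.9784.

0.9784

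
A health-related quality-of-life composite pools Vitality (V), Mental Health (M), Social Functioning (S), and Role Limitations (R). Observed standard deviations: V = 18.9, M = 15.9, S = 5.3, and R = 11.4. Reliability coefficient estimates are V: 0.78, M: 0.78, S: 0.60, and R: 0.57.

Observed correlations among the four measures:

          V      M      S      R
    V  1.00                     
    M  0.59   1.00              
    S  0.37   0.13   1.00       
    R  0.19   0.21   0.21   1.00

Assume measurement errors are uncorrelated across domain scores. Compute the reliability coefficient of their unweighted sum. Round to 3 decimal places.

Var(V+M+S+R) = 18.9² + 15.9² + 5.3² + 11.4² + 2·[18.9·15.9·0.59 + 18.9·5.3·0.37 + 18.9·11.4·0.19 + 15.9·5.3·0.13 + 15.9·11.4·0.21 + 5.3·11.4·0.21] = 768.07 + 634.018 = 1402.09.
With uncorrelated errors the cross-covariances are all true-score covariance, so they carry over unchanged; only the diagonal terms shrink to ρᵢσᵢ².
True-score variance = [18.9²·0.78 + 15.9²·0.78 + 5.3²·0.60 + 11.4²·0.57] + 634.018 = 566.747 + 634.018 = 1200.76.
Reliability = 1200.76 / 1402.09 = 0.856.

0.856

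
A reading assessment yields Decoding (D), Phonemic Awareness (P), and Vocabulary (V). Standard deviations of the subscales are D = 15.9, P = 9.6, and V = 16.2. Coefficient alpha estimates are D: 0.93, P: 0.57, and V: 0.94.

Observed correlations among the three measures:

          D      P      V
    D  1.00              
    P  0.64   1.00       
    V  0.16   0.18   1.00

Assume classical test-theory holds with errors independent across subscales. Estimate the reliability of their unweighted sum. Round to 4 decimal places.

0.9224

Var(D+P+V) = 15.9² + 9.6² + 16.2² + 2·[15.9·9.6·0.64 + 15.9·16.2·0.16 + 9.6·16.2·0.18] = 607.41 + 333.792 = 941.202.
With uncorrelated errors the cross-covariances are all true-score covariance, so they carry over unchanged; only the diagonal terms shrink to ρᵢσᵢ².
True-score variance = [15.9²·0.93 + 9.6²·0.57 + 16.2²·0.94] + 333.792 = 534.338 + 333.792 = 868.13.
Reliability = 868.13 / 941.202 = 0.9224.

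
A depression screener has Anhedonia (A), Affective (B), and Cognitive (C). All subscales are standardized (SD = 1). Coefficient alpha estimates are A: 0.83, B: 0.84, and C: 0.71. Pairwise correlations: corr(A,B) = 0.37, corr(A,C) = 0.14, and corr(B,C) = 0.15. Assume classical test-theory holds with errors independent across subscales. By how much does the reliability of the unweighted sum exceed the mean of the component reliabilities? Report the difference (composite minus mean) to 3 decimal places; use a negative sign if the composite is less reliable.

0.063

Var(sum) = 3 + 1.32 = 4.32; true-score variance = 2.38 + 1.32 = 3.7; composite reliability = 0.8565.
Mean component reliability = 0.7933.
Difference = 0.8565 − 0.7933 = 0.063.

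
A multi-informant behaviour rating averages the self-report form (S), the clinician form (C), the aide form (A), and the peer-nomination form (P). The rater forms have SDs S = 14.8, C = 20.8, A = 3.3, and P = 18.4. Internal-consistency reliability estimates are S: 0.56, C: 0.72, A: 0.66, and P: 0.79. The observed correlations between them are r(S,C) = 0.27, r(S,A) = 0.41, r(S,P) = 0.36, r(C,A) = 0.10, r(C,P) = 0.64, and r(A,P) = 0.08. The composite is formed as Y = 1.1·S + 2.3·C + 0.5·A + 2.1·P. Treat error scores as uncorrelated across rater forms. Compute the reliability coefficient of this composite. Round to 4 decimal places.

Var(Y) = 1.1²·14.8² + 2.3²·20.8² + 0.5²·3.3² + 2.1²·18.4² + 2·[2.53·14.8·20.8·0.27 + 0.55·14.8·3.3·0.41 + 2.31·14.8·18.4·0.36 + 1.15·20.8·3.3·0.10 + 4.83·20.8·18.4·0.64 + 1.05·3.3·18.4·0.08] = 4049.48 + 3287.64 = 7337.11.
With uncorrelated errors the cross-covariances are all true-score covariance, so they carry over unchanged; only the diagonal terms shrink to ρᵢσᵢ².
True-score variance = [1.1²·14.8²·0.56 + 2.3²·20.8²·0.72 + 0.5²·3.3²·0.66 + 2.1²·18.4²·0.79] + 3287.64 = 2977.57 + 3287.64 = 6265.2.
Reliability = 6265.2 / 7337.11 = 0.8539.

0.8539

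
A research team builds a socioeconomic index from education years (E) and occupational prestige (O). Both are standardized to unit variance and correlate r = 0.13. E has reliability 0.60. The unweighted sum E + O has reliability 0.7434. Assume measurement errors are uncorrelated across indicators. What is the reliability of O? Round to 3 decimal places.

0.820

Var(E+O) = 2 + 2·0.13 = 2.260.
True-score variance = ρ_E + ρ_O + 2·0.13, so 0.7434 = (0.60 + ρ_O + 0.26) / 2.260.
ρ_O = 0.7434·2.260 − 0.60 − 0.26 = 0.820.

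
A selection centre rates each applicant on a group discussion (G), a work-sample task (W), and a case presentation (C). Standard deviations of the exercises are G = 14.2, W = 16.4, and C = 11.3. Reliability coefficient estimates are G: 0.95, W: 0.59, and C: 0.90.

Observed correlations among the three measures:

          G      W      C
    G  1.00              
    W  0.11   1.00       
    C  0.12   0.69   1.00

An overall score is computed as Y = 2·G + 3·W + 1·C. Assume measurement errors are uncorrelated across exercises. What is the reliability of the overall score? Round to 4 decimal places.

0.7680

Var(Y) = 2²·14.2² + 3²·16.4² + 11.3² + 2·[6·14.2·16.4·0.11 + 2·14.2·11.3·0.12 + 3·16.4·11.3·0.69] = 3354.89 + 1151.65 = 4506.54.
Under uncorrelated errors the observed covariances equal the true-score covariances, so only the own-variance terms attenuate.
True-score variance = [2²·14.2²·0.95 + 3²·16.4²·0.59 + 11.3²·0.90] + 1151.65 = 2309.33 + 1151.65 = 3460.98.
Reliability = 3460.98 / 4506.54 = 0.7680.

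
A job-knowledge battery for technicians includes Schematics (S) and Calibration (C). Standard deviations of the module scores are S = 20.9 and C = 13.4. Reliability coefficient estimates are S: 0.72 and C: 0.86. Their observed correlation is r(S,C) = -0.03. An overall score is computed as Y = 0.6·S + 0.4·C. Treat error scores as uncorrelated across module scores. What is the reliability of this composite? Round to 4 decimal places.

Var(Y) = 0.6²·20.9² + 0.4²·13.4² + 2·[0.24·20.9·13.4·(-0.03)] = 185.981 − 4.03286 = 181.948.
Because errors are independent across components, Cov(Tᵢ,Tⱼ) = Cov(Xᵢ,Xⱼ); the off-diagonal part of the true-score variance is the same as above.
True-score variance = [0.6²·20.9²·0.72 + 0.4²·13.4²·0.86] − 4.03286 = 137.929 − 4.03286 = 133.896.
Reliability = 133.896 / 181.948 = 0.7359.

0.7359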